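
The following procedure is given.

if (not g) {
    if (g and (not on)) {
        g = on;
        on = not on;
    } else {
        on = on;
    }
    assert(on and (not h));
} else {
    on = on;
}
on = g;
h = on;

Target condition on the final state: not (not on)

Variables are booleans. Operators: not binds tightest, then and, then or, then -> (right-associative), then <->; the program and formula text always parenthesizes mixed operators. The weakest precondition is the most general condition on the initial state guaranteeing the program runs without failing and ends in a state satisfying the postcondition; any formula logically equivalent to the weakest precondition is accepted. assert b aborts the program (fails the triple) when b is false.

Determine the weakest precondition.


Working backward. After the program, the postcondition not (not on) must hold; in canonical form it is on.
Before h := on: on
Before on := g: g
Then branch requires (not (g and (not on))) and ((not (g and (not on))) -> (on and (not h) and g)); else branch requires g.
Before the if: (not g) -> ((not (g and (not on))) and ((not (g and (not on))) -> (on and (not h) and g)))
Answer: WP = (not g) -> ((not (g and (not on))) and ((not (g and (not on))) -> (on and (not h) and g)))


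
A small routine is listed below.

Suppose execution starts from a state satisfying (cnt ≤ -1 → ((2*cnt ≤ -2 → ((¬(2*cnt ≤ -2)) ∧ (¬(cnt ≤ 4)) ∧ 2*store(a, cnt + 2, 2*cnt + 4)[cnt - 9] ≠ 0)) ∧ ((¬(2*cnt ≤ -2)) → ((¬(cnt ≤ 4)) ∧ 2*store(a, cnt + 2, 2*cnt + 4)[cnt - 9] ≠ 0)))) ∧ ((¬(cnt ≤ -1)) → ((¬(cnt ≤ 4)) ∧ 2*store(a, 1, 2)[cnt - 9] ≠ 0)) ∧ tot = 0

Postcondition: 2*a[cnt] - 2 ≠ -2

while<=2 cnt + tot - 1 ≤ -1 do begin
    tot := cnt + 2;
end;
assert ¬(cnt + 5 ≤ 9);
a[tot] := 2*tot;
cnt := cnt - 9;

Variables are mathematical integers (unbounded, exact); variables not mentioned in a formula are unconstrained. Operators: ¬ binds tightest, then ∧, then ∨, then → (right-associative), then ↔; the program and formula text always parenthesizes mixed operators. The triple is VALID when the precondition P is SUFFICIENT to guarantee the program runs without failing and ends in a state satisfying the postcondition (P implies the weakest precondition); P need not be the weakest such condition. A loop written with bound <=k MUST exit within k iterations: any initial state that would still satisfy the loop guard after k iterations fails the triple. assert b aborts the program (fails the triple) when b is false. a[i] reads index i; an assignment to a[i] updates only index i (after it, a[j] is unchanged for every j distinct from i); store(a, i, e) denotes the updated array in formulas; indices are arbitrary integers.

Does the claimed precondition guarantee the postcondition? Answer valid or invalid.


Working backward. After the program, the postcondition 2*a[cnt] - 2 ≠ -2 must hold; in canonical form it is 2*a[cnt] ≠ 0.
Before cnt := cnt - 9: 2*a[cnt - 9] ≠ 0
Before a[tot] := 2*tot: 2*store(a, tot, 2*tot)[cnt - 9] ≠ 0
Before assert ¬(cnt + 5 ≤ 9): (¬(cnt ≤ 4)) ∧ 2*store(a, tot, 2*tot)[cnt - 9] ≠ 0
Before the loop (bound <=2), unroll the exhaustion recursion (WP_0 = exit-now case; WP_j = one more guarded iteration, up to j = 2):
  WP_0: (¬(cnt + tot ≤ 0)) ∧ (¬(cnt ≤ 4)) ∧ 2*store(a, tot, 2*tot)[cnt - 9] ≠ 0
  WP_1: (cnt + tot ≤ 0 → ((¬(2*cnt ≤ -2)) ∧ (¬(cnt ≤ 4)) ∧ 2*store(a, cnt + 2, 2*cnt + 4)[cnt - 9] ≠ 0)) ∧ ((¬(cnt + tot ≤ 0)) → ((¬(cnt ≤ 4)) ∧ 2*store(a, tot, 2*tot)[cnt - 9] ≠ 0))
  WP_2: (cnt + tot ≤ 0 → ((2*cnt ≤ -2 → ((¬(2*cnt ≤ -2)) ∧ (¬(cnt ≤ 4)) ∧ 2*store(a, cnt + 2, 2*cnt + 4)[cnt - 9] ≠ 0)) ∧ ((¬(2*cnt ≤ -2)) → ((¬(cnt ≤ 4)) ∧ 2*store(a, cnt + 2, 2*cnt + 4)[cnt - 9] ≠ 0)))) ∧ ((¬(cnt + tot ≤ 0)) → ((¬(cnt ≤ 4)) ∧ 2*store(a, tot, 2*tot)[cnt - 9] ≠ 0))
So before the loop: (cnt + tot ≤ 0 → ((2*cnt ≤ -2 → ((¬(2*cnt ≤ -2)) ∧ (¬(cnt ≤ 4)) ∧ 2*store(a, cnt + 2, 2*cnt + 4)[cnt - 9] ≠ 0)) ∧ ((¬(2*cnt ≤ -2)) → ((¬(cnt ≤ 4)) ∧ 2*store(a, cnt + 2, 2*cnt + 4)[cnt - 9] ≠ 0)))) ∧ ((¬(cnt + tot ≤ 0)) → ((¬(cnt ≤ 4)) ∧ 2*store(a, tot, 2*tot)[cnt - 9] ≠ 0))
The weakest precondition is (cnt + tot ≤ 0 → ((2*cnt ≤ -2 → ((¬(2*cnt ≤ -2)) ∧ (¬(cnt ≤ 4)) ∧ 2*store(a, cnt + 2, 2*cnt + 4)[cnt - 9] ≠ 0)) ∧ ((¬(2*cnt ≤ -2)) → ((¬(cnt ≤ 4)) ∧ 2*store(a, cnt + 2, 2*cnt + 4)[cnt - 9] ≠ 0)))) ∧ ((¬(cnt + tot ≤ 0)) → ((¬(cnt ≤ 4)) ∧ 2*store(a, tot, 2*tot)[cnt - 9] ≠ 0)).
Check whether (cnt ≤ -1 → ((2*cnt ≤ -2 → ((¬(2*cnt ≤ -2)) ∧ (¬(cnt ≤ 4)) ∧ 2*store(a, cnt + 2, 2*cnt + 4)[cnt - 9] ≠ 0)) ∧ ((¬(2*cnt ≤ -2)) → ((¬(cnt ≤ 4)) ∧ 2*store(a, cnt + 2, 2*cnt + 4)[cnt - 9] ≠ 0)))) ∧ ((¬(cnt ≤ -1)) → ((¬(cnt ≤ 4)) ∧ 2*store(a, 1, 2)[cnt - 9] ≠ 0)) ∧ tot = 0 implies it.
Countermodel: at the initial state a = {[0] = 6, [1] = 3, [11] = 3, elsewhere 3}, cnt = 9, tot = 0, the precondition holds but the weakest precondition fails.
Answer: invalid


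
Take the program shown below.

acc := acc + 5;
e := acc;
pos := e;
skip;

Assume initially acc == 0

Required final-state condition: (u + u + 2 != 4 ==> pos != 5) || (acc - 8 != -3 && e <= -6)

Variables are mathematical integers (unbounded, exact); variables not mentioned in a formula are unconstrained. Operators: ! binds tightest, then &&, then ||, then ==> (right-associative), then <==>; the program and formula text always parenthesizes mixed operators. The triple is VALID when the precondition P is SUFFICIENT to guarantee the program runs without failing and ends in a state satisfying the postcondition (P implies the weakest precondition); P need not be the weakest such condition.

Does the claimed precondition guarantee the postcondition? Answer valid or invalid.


Working backward. After the program, the postcondition (u + u + 2 != 4 ==> pos != 5) || (acc - 8 != -3 && e <= -6) must hold; in canonical form it is (2*u != 2 ==> pos != 5) || (acc != 5 && e <= -6).
Before skip: (2*u != 2 ==> pos != 5) || (acc != 5 && e <= -6)
Before pos := e: (2*u != 2 ==> e != 5) || (acc != 5 && e <= -6)
Before e := acc: (2*u != 2 ==> acc != 5) || (acc != 5 && acc <= -6)
Before acc := acc + 5: (2*u != 2 ==> acc != 0) || (acc != 0 && acc <= -11)
The weakest precondition is (2*u != 2 ==> acc != 0) || (acc != 0 && acc <= -11).
Check whether acc == 0 implies it.
Countermodel: at the initial state acc = 0, u = 2, the precondition holds but the weakest precondition fails.
Answer: invalid


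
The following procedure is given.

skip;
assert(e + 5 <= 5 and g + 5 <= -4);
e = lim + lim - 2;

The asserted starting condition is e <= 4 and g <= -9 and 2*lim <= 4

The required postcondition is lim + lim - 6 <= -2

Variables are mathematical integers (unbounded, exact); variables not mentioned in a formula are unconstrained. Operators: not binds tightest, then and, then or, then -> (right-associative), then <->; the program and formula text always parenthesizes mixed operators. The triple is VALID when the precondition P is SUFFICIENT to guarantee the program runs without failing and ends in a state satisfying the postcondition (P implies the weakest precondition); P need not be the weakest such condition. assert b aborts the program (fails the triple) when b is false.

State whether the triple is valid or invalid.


Working backward. After the program, the postcondition lim + lim - 6 <= -2 must hold; in canonical form it is 2*lim <= 4.
Before e := lim + lim - 2: 2*lim <= 4
Before assert e + 5 <= 5 and g + 5 <= -4: e <= 0 and g <= -9 and 2*lim <= 4
Before skip: e <= 0 and g <= -9 and 2*lim <= 4
The weakest precondition is e <= 0 and g <= -9 and 2*lim <= 4.
Check whether e <= 4 and g <= -9 and 2*lim <= 4 implies it.
Countermodel: at the initial state e = 1, g = -9, lim = 2, the precondition holds but the weakest precondition fails.
Answer: invalid


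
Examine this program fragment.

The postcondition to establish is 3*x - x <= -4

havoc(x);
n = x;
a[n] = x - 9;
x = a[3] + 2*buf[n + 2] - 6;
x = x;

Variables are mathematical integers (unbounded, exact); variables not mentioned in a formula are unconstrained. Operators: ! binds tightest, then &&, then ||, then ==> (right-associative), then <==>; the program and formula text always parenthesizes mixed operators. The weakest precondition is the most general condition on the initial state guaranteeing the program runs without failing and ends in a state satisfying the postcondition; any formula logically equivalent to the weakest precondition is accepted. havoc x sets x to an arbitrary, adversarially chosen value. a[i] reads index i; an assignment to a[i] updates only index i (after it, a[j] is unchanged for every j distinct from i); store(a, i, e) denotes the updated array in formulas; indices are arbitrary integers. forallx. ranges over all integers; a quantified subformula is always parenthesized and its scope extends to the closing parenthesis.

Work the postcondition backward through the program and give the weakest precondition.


Working backward. After the program, the postcondition 3*x - x <= -4 must hold; in canonical form it is 2*x <= -4.
Before x := x: 2*x <= -4
Before x := a[3] + 2*buf[n + 2] - 6: 2*a[3] + 4*buf[n + 2] <= 8
Before a[n] := x - 9: 4*buf[n + 2] + 2*store(a, n, x - 9)[3] <= 8
Before n := x: 4*buf[x + 2] + 2*store(a, x, x - 9)[3] <= 8
Before havoc x: forall x_1. 4*buf[x_1 + 2] + 2*store(a, x_1, x_1 - 9)[3] <= 8
Answer: WP = forall x_1. 4*buf[x_1 + 2] + 2*store(a, x_1, x_1 - 9)[3] <= 8


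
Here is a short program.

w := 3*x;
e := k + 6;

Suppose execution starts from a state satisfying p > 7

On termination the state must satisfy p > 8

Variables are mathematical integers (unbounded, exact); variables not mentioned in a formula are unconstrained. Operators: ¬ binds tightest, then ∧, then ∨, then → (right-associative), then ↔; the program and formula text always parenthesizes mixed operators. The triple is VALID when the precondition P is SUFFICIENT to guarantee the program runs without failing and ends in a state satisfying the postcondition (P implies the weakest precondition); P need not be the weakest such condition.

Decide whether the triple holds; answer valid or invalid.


Working backward. After the program, p > 8 must hold.
Before e := k + 6: p > 8
Before w := 3*x: p > 8
The weakest precondition is p > 8.
Check whether p > 7 implies it.
Countermodel: at the initial state p = 8, the precondition holds but the weakest precondition fails.
Answer: invalid


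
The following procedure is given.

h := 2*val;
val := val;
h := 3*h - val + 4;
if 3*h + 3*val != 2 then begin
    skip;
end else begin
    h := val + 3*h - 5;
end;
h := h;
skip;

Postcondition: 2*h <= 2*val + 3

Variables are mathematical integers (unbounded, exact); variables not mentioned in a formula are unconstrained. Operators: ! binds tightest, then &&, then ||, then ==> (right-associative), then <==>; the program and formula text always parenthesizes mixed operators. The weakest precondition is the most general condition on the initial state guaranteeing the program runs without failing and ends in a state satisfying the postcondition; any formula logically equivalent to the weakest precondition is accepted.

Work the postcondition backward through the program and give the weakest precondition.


Working backward. After the program, 2*h <= 2*val + 3 must hold.
Before skip: 2*h <= 2*val + 3
Before h := h: 2*h <= 2*val + 3
Then branch requires 2*h <= 2*val + 3; else branch requires 6*h <= 13.
Before the if: (3*h + 3*val != 2 ==> 2*h <= 2*val + 3) && ((!(3*h + 3*val != 2)) ==> 6*h <= 13)
Before h := 3*h - val + 4: (9*h != -10 ==> 6*h <= 4*val - 5) && ((!(9*h != -10)) ==> 18*h <= 6*val - 11)
Before val := val: (9*h != -10 ==> 6*h <= 4*val - 5) && ((!(9*h != -10)) ==> 18*h <= 6*val - 11)
Before h := 2*val: (18*val != -10 ==> 8*val <= -5) && ((!(18*val != -10)) ==> 30*val <= -11)
Answer: WP = (18*val != -10 ==> 8*val <= -5) && ((!(18*val != -10)) ==> 30*val <= -11)


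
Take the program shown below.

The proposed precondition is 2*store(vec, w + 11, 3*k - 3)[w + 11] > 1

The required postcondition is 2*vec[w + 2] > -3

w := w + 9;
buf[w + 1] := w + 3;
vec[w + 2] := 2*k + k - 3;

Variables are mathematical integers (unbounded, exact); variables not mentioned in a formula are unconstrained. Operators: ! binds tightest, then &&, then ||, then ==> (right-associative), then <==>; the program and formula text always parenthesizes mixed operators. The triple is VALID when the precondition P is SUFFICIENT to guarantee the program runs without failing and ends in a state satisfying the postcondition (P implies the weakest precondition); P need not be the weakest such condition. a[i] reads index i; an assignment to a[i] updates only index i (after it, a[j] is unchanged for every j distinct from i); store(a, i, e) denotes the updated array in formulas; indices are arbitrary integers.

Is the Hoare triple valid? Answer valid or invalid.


Working backward. After the program, 2*vec[w + 2] > -3 must hold.
Before vec[w + 2] := 2*k + k - 3: 2*store(vec, w + 2, 3*k - 3)[w + 2] > -3
Before buf[w + 1] := w + 3: 2*store(vec, w + 2, 3*k - 3)[w + 2] > -3
Before w := w + 9: 2*store(vec, w + 11, 3*k - 3)[w + 11] > -3
The weakest precondition is 2*store(vec, w + 11, 3*k - 3)[w + 11] > -3.
Check whether 2*store(vec, w + 11, 3*k - 3)[w + 11] > 1 implies it.
Every state satisfying the precondition satisfies the weakest precondition: the implication holds.
Answer: valid


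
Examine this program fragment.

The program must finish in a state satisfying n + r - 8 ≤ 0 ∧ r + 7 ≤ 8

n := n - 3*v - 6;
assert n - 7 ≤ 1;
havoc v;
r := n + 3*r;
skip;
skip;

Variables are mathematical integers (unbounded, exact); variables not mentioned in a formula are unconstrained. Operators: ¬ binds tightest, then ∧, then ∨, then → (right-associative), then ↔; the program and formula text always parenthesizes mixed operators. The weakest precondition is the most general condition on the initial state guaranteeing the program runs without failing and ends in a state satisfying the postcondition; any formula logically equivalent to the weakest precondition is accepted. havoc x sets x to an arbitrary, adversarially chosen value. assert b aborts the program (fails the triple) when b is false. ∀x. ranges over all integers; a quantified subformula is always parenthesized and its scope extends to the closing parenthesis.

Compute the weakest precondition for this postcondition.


Working backward. After the program, the postcondition n + r - 8 ≤ 0 ∧ r + 7 ≤ 8 must hold; in canonical form it is n + r ≤ 8 ∧ r ≤ 1.
Before skip: n + r ≤ 8 ∧ r ≤ 1
Before skip: n + r ≤ 8 ∧ r ≤ 1
Before r := n + 3*r: 2*n + 3*r ≤ 8 ∧ n + 3*r ≤ 1
Before havoc v: 2*n + 3*r ≤ 8 ∧ n + 3*r ≤ 1
Before assert n - 7 ≤ 1: n ≤ 8 ∧ 2*n + 3*r ≤ 8 ∧ n + 3*r ≤ 1
Before n := n - 3*v - 6: n ≤ 3*v + 14 ∧ 2*n + 3*r ≤ 6*v + 20 ∧ n + 3*r ≤ 3*v + 7
Answer: WP = n ≤ 3*v + 14 ∧ 2*n + 3*r ≤ 6*v + 20 ∧ n + 3*r ≤ 3*v + 7


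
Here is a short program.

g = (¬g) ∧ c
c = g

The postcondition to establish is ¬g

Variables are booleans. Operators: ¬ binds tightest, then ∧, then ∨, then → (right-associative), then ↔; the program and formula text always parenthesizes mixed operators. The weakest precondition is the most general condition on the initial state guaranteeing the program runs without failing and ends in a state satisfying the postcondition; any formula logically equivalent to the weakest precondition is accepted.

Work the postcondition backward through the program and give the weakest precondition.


Working backward. After the program, ¬g must hold.
Before c := g: ¬g
Before g := (¬g) ∧ c: ¬((¬g) ∧ c)
Answer: WP = ¬((¬g) ∧ c)


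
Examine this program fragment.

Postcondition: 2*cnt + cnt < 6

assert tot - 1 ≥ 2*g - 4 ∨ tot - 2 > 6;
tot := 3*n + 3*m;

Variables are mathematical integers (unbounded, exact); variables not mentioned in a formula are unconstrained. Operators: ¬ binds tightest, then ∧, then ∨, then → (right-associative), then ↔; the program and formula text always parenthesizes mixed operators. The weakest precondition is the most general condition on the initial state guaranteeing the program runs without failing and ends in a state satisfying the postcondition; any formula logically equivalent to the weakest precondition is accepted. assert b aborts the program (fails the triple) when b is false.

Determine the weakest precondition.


Working backward. After the program, the postcondition 2*cnt + cnt < 6 must hold; in canonical form it is 3*cnt < 6.
Before tot := 3*n + 3*m: 3*cnt < 6
Before assert tot - 1 ≥ 2*g - 4 ∨ tot - 2 > 6: (tot ≥ 2*g - 3 ∨ tot > 8) ∧ 3*cnt < 6
Answer: WP = (tot ≥ 2*g - 3 ∨ tot > 8) ∧ 3*cnt < 6


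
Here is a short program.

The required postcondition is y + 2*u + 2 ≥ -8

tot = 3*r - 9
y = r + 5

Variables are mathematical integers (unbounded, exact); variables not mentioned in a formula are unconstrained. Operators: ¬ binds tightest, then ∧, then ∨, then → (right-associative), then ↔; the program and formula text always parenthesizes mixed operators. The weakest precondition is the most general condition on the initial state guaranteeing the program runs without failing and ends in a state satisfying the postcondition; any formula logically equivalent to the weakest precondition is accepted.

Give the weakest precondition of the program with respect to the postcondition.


Working backward. After the program, the postcondition y + 2*u + 2 ≥ -8 must hold; in canonical form it is 2*u + y ≥ -10.
Before y := r + 5: r + 2*u ≥ -15
Before tot := 3*r - 9: r + 2*u ≥ -15
Answer: WP = r + 2*u ≥ -15


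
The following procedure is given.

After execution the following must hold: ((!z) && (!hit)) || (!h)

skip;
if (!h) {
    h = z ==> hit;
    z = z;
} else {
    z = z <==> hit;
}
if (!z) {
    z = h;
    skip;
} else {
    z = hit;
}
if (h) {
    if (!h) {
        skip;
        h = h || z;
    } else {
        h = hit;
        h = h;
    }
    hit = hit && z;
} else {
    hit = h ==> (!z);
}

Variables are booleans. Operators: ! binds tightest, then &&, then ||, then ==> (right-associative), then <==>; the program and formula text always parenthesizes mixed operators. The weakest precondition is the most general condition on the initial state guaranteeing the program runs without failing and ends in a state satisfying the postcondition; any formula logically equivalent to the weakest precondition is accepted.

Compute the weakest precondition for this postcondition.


Working backward. After the program, ((!z) && (!hit)) || (!h) must hold.
Then branch requires ((!h) ==> (((!z) && (!(hit && z))) || (!(h || z)))) && (h ==> (((!z) && (!(hit && z))) || (!hit))); else branch requires ((!z) && (!(h ==> (!z)))) || (!h).
Before the if: (h ==> (((!h) ==> (((!z) && (!(hit && z))) || (!(h || z)))) && (h ==> (((!z) && (!(hit && z))) || (!hit))))) && ((!h) ==> (((!z) && (!(h ==> (!z)))) || (!h)))
Then branch requires (h ==> (((!h) ==> (((!h) && (!(hit && h))) || (!h))) && (h ==> (((!h) && (!(hit && h))) || (!hit))))) && ((!h) ==> (((!h) && (!(h ==> (!h)))) || (!h))); else branch requires (h ==> (((!h) ==> ((!hit) || (!(h || hit)))) && (h ==> (!hit)))) && ((!h) ==> (((!hit) && (!(h ==> (!hit)))) || (!h))).
Before the if: ((!z) ==> ((h ==> (((!h) ==> (((!h) && (!(hit && h))) || (!h))) && (h ==> (((!h) && (!(hit && h))) || (!hit))))) && ((!h) ==> (((!h) && (!(h ==> (!h)))) || (!h))))) && (z ==> ((h ==> (((!h) ==> ((!hit) || (!(h || hit)))) && (h ==> (!hit)))) && ((!h) ==> (((!hit) && (!(h ==> (!hit)))) || (!h)))))
Then branch requires ((!z) ==> (((z ==> hit) ==> (((!(z ==> hit)) ==> (((!(z ==> hit)) && (!(hit && (z ==> hit)))) || (!(z ==> hit)))) && ((z ==> hit) ==> (((!(z ==> hit)) && (!(hit && (z ==> hit)))) || (!hit))))) && ((!(z ==> hit)) ==> (((!(z ==> hit)) && (!((z ==> hit) ==> (!(z ==> hit))))) || (!(z ==> hit)))))) && (z ==> (((z ==> hit) ==> (((!(z ==> hit)) ==> ((!hit) || (!((z ==> hit) || hit)))) && ((z ==> hit) ==> (!hit)))) && ((!(z ==> hit)) ==> (((!hit) && (!((z ==> hit) ==> (!hit)))) || (!(z ==> hit)))))); else branch requires ((!(z <==> hit)) ==> ((h ==> (((!h) ==> (((!h) && (!(hit && h))) || (!h))) && (h ==> (((!h) && (!(hit && h))) || (!hit))))) && ((!h) ==> (((!h) && (!(h ==> (!h)))) || (!h))))) && ((z <==> hit) ==> ((h ==> (((!h) ==> ((!hit) || (!(h || hit)))) && (h ==> (!hit)))) && ((!h) ==> (((!hit) && (!(h ==> (!hit)))) || (!h))))).
Before the if: ((!h) ==> (((!z) ==> (((z ==> hit) ==> (((!(z ==> hit)) ==> (((!(z ==> hit)) && (!(hit && (z ==> hit)))) || (!(z ==> hit)))) && ((z ==> hit) ==> (((!(z ==> hit)) && (!(hit && (z ==> hit)))) || (!hit))))) && ((!(z ==> hit)) ==> (((!(z ==> hit)) && (!((z ==> hit) ==> (!(z ==> hit))))) || (!(z ==> hit)))))) && (z ==> (((z ==> hit) ==> (((!(z ==> hit)) ==> ((!hit) || (!((z ==> hit) || hit)))) && ((z ==> hit) ==> (!hit)))) && ((!(z ==> hit)) ==> (((!hit) && (!((z ==> hit) ==> (!hit)))) || (!(z ==> hit)))))))) && (h ==> (((!(z <==> hit)) ==> ((h ==> (((!h) ==> (((!h) && (!(hit && h))) || (!h))) && (h ==> (((!h) && (!(hit && h))) || (!hit))))) && ((!h) ==> (((!h) && (!(h ==> (!h)))) || (!h))))) && ((z <==> hit) ==> ((h ==> (((!h) ==> ((!hit) || (!(h || hit)))) && (h ==> (!hit)))) && ((!h) ==> (((!hit) && (!(h ==> (!hit)))) || (!h)))))))
Before skip: ((!h) ==> (((!z) ==> (((z ==> hit) ==> (((!(z ==> hit)) ==> (((!(z ==> hit)) && (!(hit && (z ==> hit)))) || (!(z ==> hit)))) && ((z ==> hit) ==> (((!(z ==> hit)) && (!(hit && (z ==> hit)))) || (!hit))))) && ((!(z ==> hit)) ==> (((!(z ==> hit)) && (!((z ==> hit) ==> (!(z ==> hit))))) || (!(z ==> hit)))))) && (z ==> (((z ==> hit) ==> (((!(z ==> hit)) ==> ((!hit) || (!((z ==> hit) || hit)))) && ((z ==> hit) ==> (!hit)))) && ((!(z ==> hit)) ==> (((!hit) && (!((z ==> hit) ==> (!hit)))) || (!(z ==> hit)))))))) && (h ==> (((!(z <==> hit)) ==> ((h ==> (((!h) ==> (((!h) && (!(hit && h))) || (!h))) && (h ==> (((!h) && (!(hit && h))) || (!hit))))) && ((!h) ==> (((!h) && (!(h ==> (!h)))) || (!h))))) && ((z <==> hit) ==> ((h ==> (((!h) ==> ((!hit) || (!(h || hit)))) && (h ==> (!hit)))) && ((!h) ==> (((!hit) && (!(h ==> (!hit)))) || (!h)))))))
Answer: WP = ((!h) ==> (((!z) ==> (((z ==> hit) ==> (((!(z ==> hit)) ==> (((!(z ==> hit)) && (!(hit && (z ==> hit)))) || (!(z ==> hit)))) && ((z ==> hit) ==> (((!(z ==> hit)) && (!(hit && (z ==> hit)))) || (!hit))))) && ((!(z ==> hit)) ==> (((!(z ==> hit)) && (!((z ==> hit) ==> (!(z ==> hit))))) || (!(z ==> hit)))))) && (z ==> (((z ==> hit) ==> (((!(z ==> hit)) ==> ((!hit) || (!((z ==> hit) || hit)))) && ((z ==> hit) ==> (!hit)))) && ((!(z ==> hit)) ==> (((!hit) && (!((z ==> hit) ==> (!hit)))) || (!(z ==> hit)))))))) && (h ==> (((!(z <==> hit)) ==> ((h ==> (((!h) ==> (((!h) && (!(hit && h))) || (!h))) && (h ==> (((!h) && (!(hit && h))) || (!hit))))) && ((!h) ==> (((!h) && (!(h ==> (!h)))) || (!h))))) && ((z <==> hit) ==> ((h ==> (((!h) ==> ((!hit) || (!(h || hit)))) && (h ==> (!hit)))) && ((!h) ==> (((!hit) && (!(h ==> (!hit)))) || (!h)))))))


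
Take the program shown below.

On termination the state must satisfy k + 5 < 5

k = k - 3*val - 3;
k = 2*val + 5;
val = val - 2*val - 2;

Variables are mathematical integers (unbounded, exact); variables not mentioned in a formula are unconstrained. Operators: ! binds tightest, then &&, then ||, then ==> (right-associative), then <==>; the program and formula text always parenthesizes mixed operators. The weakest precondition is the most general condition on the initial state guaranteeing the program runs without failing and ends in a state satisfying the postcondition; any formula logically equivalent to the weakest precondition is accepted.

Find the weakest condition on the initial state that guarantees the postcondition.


Working backward. After the program, the postcondition k + 5 < 5 must hold; in canonical form it is k < 0.
Before val := val - 2*val - 2: k < 0
Before k := 2*val + 5: 2*val < -5
Before k := k - 3*val - 3: 2*val < -5
Answer: WP = 2*val < -5


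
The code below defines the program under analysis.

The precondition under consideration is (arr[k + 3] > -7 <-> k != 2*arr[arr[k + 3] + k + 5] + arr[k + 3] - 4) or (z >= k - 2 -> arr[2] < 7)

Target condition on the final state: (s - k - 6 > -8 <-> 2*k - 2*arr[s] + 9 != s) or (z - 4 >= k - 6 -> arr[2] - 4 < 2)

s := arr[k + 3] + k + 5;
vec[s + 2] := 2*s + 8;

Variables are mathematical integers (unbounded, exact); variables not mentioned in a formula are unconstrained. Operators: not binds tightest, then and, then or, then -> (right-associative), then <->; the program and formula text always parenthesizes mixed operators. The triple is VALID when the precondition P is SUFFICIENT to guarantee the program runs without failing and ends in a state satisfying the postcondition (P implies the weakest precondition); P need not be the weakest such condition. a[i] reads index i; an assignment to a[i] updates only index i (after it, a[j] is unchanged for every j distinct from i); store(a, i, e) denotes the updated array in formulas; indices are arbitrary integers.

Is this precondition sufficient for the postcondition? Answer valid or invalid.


Working backward. After the program, the postcondition (s - k - 6 > -8 <-> 2*k - 2*arr[s] + 9 != s) or (z - 4 >= k - 6 -> arr[2] - 4 < 2) must hold; in canonical form it is (s > k - 2 <-> 2*k != 2*arr[s] + s - 9) or (z >= k - 2 -> arr[2] < 6).
Before vec[s + 2] := 2*s + 8: (s > k - 2 <-> 2*k != 2*arr[s] + s - 9) or (z >= k - 2 -> arr[2] < 6)
Before s := arr[k + 3] + k + 5: (arr[k + 3] > -7 <-> k != 2*arr[arr[k + 3] + k + 5] + arr[k + 3] - 4) or (z >= k - 2 -> arr[2] < 6)
The weakest precondition is (arr[k + 3] > -7 <-> k != 2*arr[arr[k + 3] + k + 5] + arr[k + 3] - 4) or (z >= k - 2 -> arr[2] < 6).
Check whether (arr[k + 3] > -7 <-> k != 2*arr[arr[k + 3] + k + 5] + arr[k + 3] - 4) or (z >= k - 2 -> arr[2] < 7) implies it.
Countermodel: at the initial state arr = {[-30432] = 15221, [2] = 6, [3] = -30437, elsewhere 15221}, k = 0, z = -2, the precondition holds but the weakest precondition fails.
Answer: invalid


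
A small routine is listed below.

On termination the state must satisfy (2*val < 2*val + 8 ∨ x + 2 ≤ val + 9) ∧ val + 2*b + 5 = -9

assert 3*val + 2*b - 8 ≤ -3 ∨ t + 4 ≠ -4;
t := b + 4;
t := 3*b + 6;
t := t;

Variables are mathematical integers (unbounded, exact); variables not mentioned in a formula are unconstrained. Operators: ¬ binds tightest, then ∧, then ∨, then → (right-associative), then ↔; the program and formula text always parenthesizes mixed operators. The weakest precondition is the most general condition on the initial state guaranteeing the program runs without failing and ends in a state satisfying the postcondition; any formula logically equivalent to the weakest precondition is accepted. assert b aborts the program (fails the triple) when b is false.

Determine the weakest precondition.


Working backward. After the program, the postcondition (2*val < 2*val + 8 ∨ x + 2 ≤ val + 9) ∧ val + 2*b + 5 = -9 must hold; in canonical form it is 2*b + val = -14.
Before t := t: 2*b + val = -14
Before t := 3*b + 6: 2*b + val = -14
Before t := b + 4: 2*b + val = -14
Before assert 3*val + 2*b - 8 ≤ -3 ∨ t + 4 ≠ -4: (2*b + 3*val ≤ 5 ∨ t ≠ -8) ∧ 2*b + val = -14
Answer: WP = (2*b + 3*val ≤ 5 ∨ t ≠ -8) ∧ 2*b + val = -14


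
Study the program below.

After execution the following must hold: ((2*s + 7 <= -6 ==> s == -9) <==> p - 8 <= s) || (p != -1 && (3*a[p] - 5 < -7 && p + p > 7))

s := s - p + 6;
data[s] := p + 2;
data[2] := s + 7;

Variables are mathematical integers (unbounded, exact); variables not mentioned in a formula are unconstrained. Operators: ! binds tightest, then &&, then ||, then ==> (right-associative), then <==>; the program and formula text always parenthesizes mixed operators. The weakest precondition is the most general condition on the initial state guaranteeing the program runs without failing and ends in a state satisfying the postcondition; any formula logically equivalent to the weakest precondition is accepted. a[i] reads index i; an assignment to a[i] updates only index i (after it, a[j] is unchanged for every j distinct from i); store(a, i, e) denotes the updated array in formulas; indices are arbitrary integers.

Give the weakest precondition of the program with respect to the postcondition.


Working backward. After the program, the postcondition ((2*s + 7 <= -6 ==> s == -9) <==> p - 8 <= s) || (p != -1 && (3*a[p] - 5 < -7 && p + p > 7)) must hold; in canonical form it is ((2*s <= -13 ==> s == -9) <==> p <= s + 8) || (p != -1 && 3*a[p] < -2 && 2*p > 7).
Before data[2] := s + 7: ((2*s <= -13 ==> s == -9) <==> p <= s + 8) || (p != -1 && 3*a[p] < -2 && 2*p > 7)
Before data[s] := p + 2: ((2*s <= -13 ==> s == -9) <==> p <= s + 8) || (p != -1 && 3*a[p] < -2 && 2*p > 7)
Before s := s - p + 6: ((2*s <= 2*p - 25 ==> s == p - 15) <==> 2*p <= s + 14) || (p != -1 && 3*a[p] < -2 && 2*p > 7)
Answer: WP = ((2*s <= 2*p - 25 ==> s == p - 15) <==> 2*p <= s + 14) || (p != -1 && 3*a[p] < -2 && 2*p > 7)


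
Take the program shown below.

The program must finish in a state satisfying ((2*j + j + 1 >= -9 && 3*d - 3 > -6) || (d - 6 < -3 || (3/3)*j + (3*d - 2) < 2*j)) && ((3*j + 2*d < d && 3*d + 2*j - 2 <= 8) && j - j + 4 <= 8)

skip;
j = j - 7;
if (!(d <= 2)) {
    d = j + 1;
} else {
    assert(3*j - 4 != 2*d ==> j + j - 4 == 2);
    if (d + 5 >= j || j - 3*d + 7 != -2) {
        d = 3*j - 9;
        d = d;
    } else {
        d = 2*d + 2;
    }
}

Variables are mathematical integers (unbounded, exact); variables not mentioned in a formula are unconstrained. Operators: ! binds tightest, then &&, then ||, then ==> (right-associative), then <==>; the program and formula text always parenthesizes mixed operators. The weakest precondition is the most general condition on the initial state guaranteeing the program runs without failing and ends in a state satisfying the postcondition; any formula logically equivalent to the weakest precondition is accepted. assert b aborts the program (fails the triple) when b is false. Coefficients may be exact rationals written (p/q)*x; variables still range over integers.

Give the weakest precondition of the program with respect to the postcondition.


Working backward. After the program, the postcondition ((2*j + j + 1 >= -9 && 3*d - 3 > -6) || (d - 6 < -3 || (3/3)*j + (3*d - 2) < 2*j)) && ((3*j + 2*d < d && 3*d + 2*j - 2 <= 8) && j - j + 4 <= 8) must hold; in canonical form it is ((3*j >= -10 && 3*d > -3) || d < 3 || 3*d < j + 2) && d + 3*j < 0 && 3*d + 2*j <= 10.
Then branch requires ((3*j >= -10 && 3*j > -6) || j < 2 || 2*j < -1) && 4*j < -1 && 5*j <= 7; else branch requires (3*j != 2*d + 4 ==> 2*j == 6) && ((d >= j - 5 || j != 3*d - 9) ==> (((3*j >= -10 && 9*j > 24) || 3*j < 12 || 8*j < 29) && 6*j < 9 && 11*j <= 37)) && ((!(d >= j - 5 || j != 3*d - 9)) ==> (((3*j >= -10 && 6*d > -9) || 2*d < 1 || 6*d < j - 4) && 2*d + 3*j < -2 && 6*d + 2*j <= 4)).
Before the if: ((!(d <= 2)) ==> (((3*j >= -10 && 3*j > -6) || j < 2 || 2*j < -1) && 4*j < -1 && 5*j <= 7)) && (d <= 2 ==> ((3*j != 2*d + 4 ==> 2*j == 6) && ((d >= j - 5 || j != 3*d - 9) ==> (((3*j >= -10 && 9*j > 24) || 3*j < 12 || 8*j < 29) && 6*j < 9 && 11*j <= 37)) && ((!(d >= j - 5 || j != 3*d - 9)) ==> (((3*j >= -10 && 6*d > -9) || 2*d < 1 || 6*d < j - 4) && 2*d + 3*j < -2 && 6*d + 2*j <= 4))))
Before j := j - 7: ((!(d <= 2)) ==> (((3*j >= 11 && 3*j > 15) || j < 9 || 2*j < 13) && 4*j < 27 && 5*j <= 42)) && (d <= 2 ==> ((3*j != 2*d + 25 ==> 2*j == 20) && ((d >= j - 12 || j != 3*d - 2) ==> (((3*j >= 11 && 9*j > 87) || 3*j < 33 || 8*j < 85) && 6*j < 51 && 11*j <= 114)) && ((!(d >= j - 12 || j != 3*d - 2)) ==> (((3*j >= 11 && 6*d > -9) || 2*d < 1 || 6*d < j - 11) && 2*d + 3*j < 19 && 6*d + 2*j <= 18))))
Before skip: ((!(d <= 2)) ==> (((3*j >= 11 && 3*j > 15) || j < 9 || 2*j < 13) && 4*j < 27 && 5*j <= 42)) && (d <= 2 ==> ((3*j != 2*d + 25 ==> 2*j == 20) && ((d >= j - 12 || j != 3*d - 2) ==> (((3*j >= 11 && 9*j > 87) || 3*j < 33 || 8*j < 85) && 6*j < 51 && 11*j <= 114)) && ((!(d >= j - 12 || j != 3*d - 2)) ==> (((3*j >= 11 && 6*d > -9) || 2*d < 1 || 6*d < j - 11) && 2*d + 3*j < 19 && 6*d + 2*j <= 18))))
Answer: WP = ((!(d <= 2)) ==> (((3*j >= 11 && 3*j > 15) || j < 9 || 2*j < 13) && 4*j < 27 && 5*j <= 42)) && (d <= 2 ==> ((3*j != 2*d + 25 ==> 2*j == 20) && ((d >= j - 12 || j != 3*d - 2) ==> (((3*j >= 11 && 9*j > 87) || 3*j < 33 || 8*j < 85) && 6*j < 51 && 11*j <= 114)) && ((!(d >= j - 12 || j != 3*d - 2)) ==> (((3*j >= 11 && 6*d > -9) || 2*d < 1 || 6*d < j - 11) && 2*d + 3*j < 19 && 6*d + 2*j <= 18))))


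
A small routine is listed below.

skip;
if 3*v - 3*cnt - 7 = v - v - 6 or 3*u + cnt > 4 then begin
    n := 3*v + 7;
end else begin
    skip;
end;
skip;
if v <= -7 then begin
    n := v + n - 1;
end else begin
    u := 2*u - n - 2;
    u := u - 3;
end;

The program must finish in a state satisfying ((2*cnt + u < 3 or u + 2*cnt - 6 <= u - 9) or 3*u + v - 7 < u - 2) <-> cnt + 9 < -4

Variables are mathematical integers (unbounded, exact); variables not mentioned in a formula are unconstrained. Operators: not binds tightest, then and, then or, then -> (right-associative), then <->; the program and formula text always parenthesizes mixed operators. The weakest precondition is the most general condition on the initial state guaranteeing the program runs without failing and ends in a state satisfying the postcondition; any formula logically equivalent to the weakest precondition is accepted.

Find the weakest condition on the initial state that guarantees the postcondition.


Working backward. After the program, the postcondition ((2*cnt + u < 3 or u + 2*cnt - 6 <= u - 9) or 3*u + v - 7 < u - 2) <-> cnt + 9 < -4 must hold; in canonical form it is (2*cnt + u < 3 or 2*cnt <= -3 or 2*u + v < 5) <-> cnt < -13.
Then branch requires (2*cnt + u < 3 or 2*cnt <= -3 or 2*u + v < 5) <-> cnt < -13; else branch requires (2*cnt + 2*u < n + 8 or 2*cnt <= -3 or 4*u + v < 2*n + 15) <-> cnt < -13.
Before the if: (v <= -7 -> ((2*cnt + u < 3 or 2*cnt <= -3 or 2*u + v < 5) <-> cnt < -13)) and ((not (v <= -7)) -> ((2*cnt + 2*u < n + 8 or 2*cnt <= -3 or 4*u + v < 2*n + 15) <-> cnt < -13))
Before skip: (v <= -7 -> ((2*cnt + u < 3 or 2*cnt <= -3 or 2*u + v < 5) <-> cnt < -13)) and ((not (v <= -7)) -> ((2*cnt + 2*u < n + 8 or 2*cnt <= -3 or 4*u + v < 2*n + 15) <-> cnt < -13))
Then branch requires (v <= -7 -> ((2*cnt + u < 3 or 2*cnt <= -3 or 2*u + v < 5) <-> cnt < -13)) and ((not (v <= -7)) -> ((2*cnt + 2*u < 3*v + 15 or 2*cnt <= -3 or 4*u < 5*v + 29) <-> cnt < -13)); else branch requires (v <= -7 -> ((2*cnt + u < 3 or 2*cnt <= -3 or 2*u + v < 5) <-> cnt < -13)) and ((not (v <= -7)) -> ((2*cnt + 2*u < n + 8 or 2*cnt <= -3 or 4*u + v < 2*n + 15) <-> cnt < -13)).
Before the if: ((3*v = 3*cnt + 1 or cnt + 3*u > 4) -> ((v <= -7 -> ((2*cnt + u < 3 or 2*cnt <= -3 or 2*u + v < 5) <-> cnt < -13)) and ((not (v <= -7)) -> ((2*cnt + 2*u < 3*v + 15 or 2*cnt <= -3 or 4*u < 5*v + 29) <-> cnt < -13)))) and ((not (3*v = 3*cnt + 1 or cnt + 3*u > 4)) -> ((v <= -7 -> ((2*cnt + u < 3 or 2*cnt <= -3 or 2*u + v < 5) <-> cnt < -13)) and ((not (v <= -7)) -> ((2*cnt + 2*u < n + 8 or 2*cnt <= -3 or 4*u + v < 2*n + 15) <-> cnt < -13))))
Before skip: ((3*v = 3*cnt + 1 or cnt + 3*u > 4) -> ((v <= -7 -> ((2*cnt + u < 3 or 2*cnt <= -3 or 2*u + v < 5) <-> cnt < -13)) and ((not (v <= -7)) -> ((2*cnt + 2*u < 3*v + 15 or 2*cnt <= -3 or 4*u < 5*v + 29) <-> cnt < -13)))) and ((not (3*v = 3*cnt + 1 or cnt + 3*u > 4)) -> ((v <= -7 -> ((2*cnt + u < 3 or 2*cnt <= -3 or 2*u + v < 5) <-> cnt < -13)) and ((not (v <= -7)) -> ((2*cnt + 2*u < n + 8 or 2*cnt <= -3 or 4*u + v < 2*n + 15) <-> cnt < -13))))
Answer: WP = ((3*v = 3*cnt + 1 or cnt + 3*u > 4) -> ((v <= -7 -> ((2*cnt + u < 3 or 2*cnt <= -3 or 2*u + v < 5) <-> cnt < -13)) and ((not (v <= -7)) -> ((2*cnt + 2*u < 3*v + 15 or 2*cnt <= -3 or 4*u < 5*v + 29) <-> cnt < -13)))) and ((not (3*v = 3*cnt + 1 or cnt + 3*u > 4)) -> ((v <= -7 -> ((2*cnt + u < 3 or 2*cnt <= -3 or 2*u + v < 5) <-> cnt < -13)) and ((not (v <= -7)) -> ((2*cnt + 2*u < n + 8 or 2*cnt <= -3 or 4*u + v < 2*n + 15) <-> cnt < -13))))


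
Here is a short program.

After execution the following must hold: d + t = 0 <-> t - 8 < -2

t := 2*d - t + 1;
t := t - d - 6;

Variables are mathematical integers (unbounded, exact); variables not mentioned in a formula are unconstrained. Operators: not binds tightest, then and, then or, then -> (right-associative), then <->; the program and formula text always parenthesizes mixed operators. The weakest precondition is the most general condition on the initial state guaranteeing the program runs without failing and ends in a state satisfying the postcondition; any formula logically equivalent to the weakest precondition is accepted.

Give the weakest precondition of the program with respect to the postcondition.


Working backward. After the program, the postcondition d + t = 0 <-> t - 8 < -2 must hold; in canonical form it is d + t = 0 <-> t < 6.
Before t := t - d - 6: t = 6 <-> t < d + 12
Before t := 2*d - t + 1: 2*d = t + 5 <-> d < t + 11
Answer: WP = 2*d = t + 5 <-> d < t + 11


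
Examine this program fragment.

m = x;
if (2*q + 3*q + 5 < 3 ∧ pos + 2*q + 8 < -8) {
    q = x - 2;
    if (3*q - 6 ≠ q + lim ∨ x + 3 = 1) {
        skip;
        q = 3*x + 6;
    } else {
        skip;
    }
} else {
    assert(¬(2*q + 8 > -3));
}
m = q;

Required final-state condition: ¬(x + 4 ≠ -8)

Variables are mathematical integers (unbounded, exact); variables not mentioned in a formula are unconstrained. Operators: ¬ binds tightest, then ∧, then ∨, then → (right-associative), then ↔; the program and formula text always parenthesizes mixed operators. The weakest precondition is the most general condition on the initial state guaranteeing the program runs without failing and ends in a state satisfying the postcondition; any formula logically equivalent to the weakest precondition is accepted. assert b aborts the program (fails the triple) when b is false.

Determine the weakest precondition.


Working backward. After the program, the postcondition ¬(x + 4 ≠ -8) must hold; in canonical form it is ¬(x ≠ -12).
Before m := q: ¬(x ≠ -12)
Then branch requires ((2*x ≠ lim + 10 ∨ x = -2) → (¬(x ≠ -12))) ∧ ((¬(2*x ≠ lim + 10 ∨ x = -2)) → (¬(x ≠ -12))); else branch requires (¬(2*q > -11)) ∧ (¬(x ≠ -12)).
Before the if: ((5*q < -2 ∧ pos + 2*q < -16) → (((2*x ≠ lim + 10 ∨ x = -2) → (¬(x ≠ -12))) ∧ ((¬(2*x ≠ lim + 10 ∨ x = -2)) → (¬(x ≠ -12))))) ∧ ((¬(5*q < -2 ∧ pos + 2*q < -16)) → ((¬(2*q > -11)) ∧ (¬(x ≠ -12))))
Before m := x: ((5*q < -2 ∧ pos + 2*q < -16) → (((2*x ≠ lim + 10 ∨ x = -2) → (¬(x ≠ -12))) ∧ ((¬(2*x ≠ lim + 10 ∨ x = -2)) → (¬(x ≠ -12))))) ∧ ((¬(5*q < -2 ∧ pos + 2*q < -16)) → ((¬(2*q > -11)) ∧ (¬(x ≠ -12))))
Answer: WP = ((5*q < -2 ∧ pos + 2*q < -16) → (((2*x ≠ lim + 10 ∨ x = -2) → (¬(x ≠ -12))) ∧ ((¬(2*x ≠ lim + 10 ∨ x = -2)) → (¬(x ≠ -12))))) ∧ ((¬(5*q < -2 ∧ pos + 2*q < -16)) → ((¬(2*q > -11)) ∧ (¬(x ≠ -12))))


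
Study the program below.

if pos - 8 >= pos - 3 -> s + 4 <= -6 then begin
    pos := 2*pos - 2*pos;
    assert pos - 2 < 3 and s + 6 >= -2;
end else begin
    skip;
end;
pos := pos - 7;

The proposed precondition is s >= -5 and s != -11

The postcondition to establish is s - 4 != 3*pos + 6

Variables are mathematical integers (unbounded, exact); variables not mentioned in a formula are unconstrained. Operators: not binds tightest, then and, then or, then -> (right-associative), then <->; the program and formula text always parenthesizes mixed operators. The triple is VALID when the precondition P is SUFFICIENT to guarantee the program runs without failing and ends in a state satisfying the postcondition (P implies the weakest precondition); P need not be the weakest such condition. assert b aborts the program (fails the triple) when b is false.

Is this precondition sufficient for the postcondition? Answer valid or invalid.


Working backward. After the program, the postcondition s - 4 != 3*pos + 6 must hold; in canonical form it is s != 3*pos + 10.
Before pos := pos - 7: s != 3*pos - 11
Then branch requires s >= -8 and s != -11; else branch requires s != 3*pos - 11.
Before the if: s >= -8 and s != -11
The weakest precondition is s >= -8 and s != -11.
Check whether s >= -5 and s != -11 implies it.
Every state satisfying the precondition satisfies the weakest precondition: the implication holds.
Answer: valid
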